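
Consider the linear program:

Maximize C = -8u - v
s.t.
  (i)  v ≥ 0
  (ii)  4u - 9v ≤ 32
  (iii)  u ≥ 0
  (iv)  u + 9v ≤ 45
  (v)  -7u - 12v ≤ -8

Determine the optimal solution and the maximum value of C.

u = 0, v = 2/3, maximum C = -2/3

Corner points and C = -8u - v:
  (8, 0) → C = -64
  (8/7, 0) → C = -64/7
  (77/5, 148/45) → C = -5692/45
  (0, 5) → C = -5
  (0, 2/3) → C = -2/3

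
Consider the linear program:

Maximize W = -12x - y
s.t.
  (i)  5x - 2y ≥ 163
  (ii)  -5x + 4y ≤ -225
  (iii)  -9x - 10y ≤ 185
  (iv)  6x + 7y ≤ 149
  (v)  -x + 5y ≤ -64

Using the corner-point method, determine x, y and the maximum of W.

x = 315/17, y = -598/17, maximum W = -3182/17

Vertices and W = -12x - y:
  (101/5, -31) → W = -1057/5
  (315/17, -598/17) → W = -3182/17
  (2171/59, -605/59) → W = -25447/59
The feasible region is unbounded (it extends along (7, -6), (10, -9)), but W strictly decreases along every unbounded feasible direction, so there is no improving ray and the maximum is attained at a vertex.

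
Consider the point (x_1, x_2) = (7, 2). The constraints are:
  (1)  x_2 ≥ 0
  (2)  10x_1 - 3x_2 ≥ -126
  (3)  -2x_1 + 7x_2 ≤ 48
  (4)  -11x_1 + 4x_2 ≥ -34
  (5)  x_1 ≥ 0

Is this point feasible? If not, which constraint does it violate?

Constraint (4): -11x_1 + 4x_2 = -69, which is not ≥ -34. All other constraints are satisfied.

not feasible — violates (4)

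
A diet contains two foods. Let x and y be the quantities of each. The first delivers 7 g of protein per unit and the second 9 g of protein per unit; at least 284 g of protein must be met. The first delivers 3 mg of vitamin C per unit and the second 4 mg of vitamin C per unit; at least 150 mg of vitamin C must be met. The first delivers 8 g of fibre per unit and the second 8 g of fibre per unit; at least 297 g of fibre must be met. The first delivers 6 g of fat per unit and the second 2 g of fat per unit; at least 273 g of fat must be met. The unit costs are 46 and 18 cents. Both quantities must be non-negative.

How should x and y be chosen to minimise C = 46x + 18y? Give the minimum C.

Vertices and C = 46x + 18y:
  (0, 273/2) → C = 2457
  (50, 0) → C = 2300
  (44, 9/2) → C = 2105
The feasible region is unbounded (it extends along (0, 1), (1, 0)), but C strictly increases along every unbounded feasible direction, so there is no improving ray and the minimum is attained at a vertex.

x = 44, y = 9/2, minimum C = 2105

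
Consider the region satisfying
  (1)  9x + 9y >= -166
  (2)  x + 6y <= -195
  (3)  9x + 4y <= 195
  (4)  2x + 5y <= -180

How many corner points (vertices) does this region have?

3

Of the 6 pairwise boundary intersections, those satisfying every inequality are:
  (2419/45, -361/5)
  (790/27, -1288/27)
  (1695/37, -2010/37)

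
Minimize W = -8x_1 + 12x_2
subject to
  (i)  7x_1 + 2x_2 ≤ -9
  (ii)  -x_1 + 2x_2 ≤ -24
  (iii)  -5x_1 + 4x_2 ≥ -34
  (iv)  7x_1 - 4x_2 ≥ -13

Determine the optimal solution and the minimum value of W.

x_1 = -47/2, x_2 = -303/8, minimum W = -533/2

Extreme points and W = -8x_1 + 12x_2:
  (-14/3, -43/3) → W = -404/3
  (-61/5, -181/10) → W = -598/5
  (-47/2, -303/8) → W = -533/2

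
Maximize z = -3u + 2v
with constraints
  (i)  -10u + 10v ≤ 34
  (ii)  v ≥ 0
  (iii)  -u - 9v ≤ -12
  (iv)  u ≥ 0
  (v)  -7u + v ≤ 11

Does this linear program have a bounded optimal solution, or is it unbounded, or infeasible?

bounded optimum

Vertices and z = -3u + 2v:
  (0, 17/5) → z = 34/5
  (12, 0) → z = -36
  (0, 4/3) → z = 8/3
The feasible region has finitely many vertices and no improving ray; the maximum is 34/5 at (0, 17/5).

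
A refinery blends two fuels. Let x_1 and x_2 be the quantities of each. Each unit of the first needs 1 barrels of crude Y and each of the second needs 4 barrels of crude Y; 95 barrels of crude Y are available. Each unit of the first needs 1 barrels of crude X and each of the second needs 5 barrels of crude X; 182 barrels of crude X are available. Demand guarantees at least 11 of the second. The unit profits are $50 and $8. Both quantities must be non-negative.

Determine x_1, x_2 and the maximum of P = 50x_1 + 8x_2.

x_1 = 51, x_2 = 11, maximum P = 2638

Vertices and P = 50x_1 + 8x_2:
  (0, 95/4) → P = 190
  (0, 11) → P = 88
  (51, 11) → P = 2638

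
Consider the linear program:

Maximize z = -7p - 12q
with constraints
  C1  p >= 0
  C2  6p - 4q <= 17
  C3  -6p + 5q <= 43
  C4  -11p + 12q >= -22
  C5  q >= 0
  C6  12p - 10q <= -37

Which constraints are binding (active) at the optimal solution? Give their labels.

Corner points and z = -7p - 12q:
  (0, 43/5) → z = -516/5
  (0, 37/10) → z = -222/5
  (257/6, 60) → z = -6119/6
  (53/2, 71/2) → z = -1223/2

The maximum is at (0, 37/10). Substituting into each constraint, equality holds for C1 and C6; the remaining constraints have slack.

C1 and C6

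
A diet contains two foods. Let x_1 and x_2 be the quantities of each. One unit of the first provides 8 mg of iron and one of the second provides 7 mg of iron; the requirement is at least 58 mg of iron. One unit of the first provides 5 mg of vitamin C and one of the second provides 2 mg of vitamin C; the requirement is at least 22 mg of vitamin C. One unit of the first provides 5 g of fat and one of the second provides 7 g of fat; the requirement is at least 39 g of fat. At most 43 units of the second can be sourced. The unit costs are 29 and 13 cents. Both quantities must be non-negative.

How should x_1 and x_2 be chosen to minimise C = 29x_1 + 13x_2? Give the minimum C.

Feasible corners and C = 29x_1 + 13x_2:
  (0, 11) → C = 143
  (0, 43) → C = 559
  (39/5, 0) → C = 1131/5
  (2, 6) → C = 136
  (19/3, 22/21) → C = 1381/7
The feasible region is unbounded (it extends along (1, 0)), but C strictly increases along every unbounded feasible direction, so there is no improving ray and the minimum is attained at a vertex.

At the optimal vertex, 8x_1 + 7x_2 = 58 and 5x_1 + 2x_2 = 22.
Solving simultaneously gives x_1 = 2, x_2 = 6.

x_1 = 2, x_2 = 6, minimum C = 136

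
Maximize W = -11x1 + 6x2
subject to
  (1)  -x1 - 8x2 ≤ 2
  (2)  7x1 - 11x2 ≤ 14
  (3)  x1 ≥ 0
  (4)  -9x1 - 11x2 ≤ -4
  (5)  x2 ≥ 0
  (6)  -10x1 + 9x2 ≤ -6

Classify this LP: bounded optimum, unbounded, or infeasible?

bounded optimum

Vertices and W = -11x1 + 6x2:
  (2, 0) → W = -22
  (3/5, 0) → W = -33/5
The feasible region has finitely many vertices and no improving ray; the maximum is -33/5 at (3/5, 0).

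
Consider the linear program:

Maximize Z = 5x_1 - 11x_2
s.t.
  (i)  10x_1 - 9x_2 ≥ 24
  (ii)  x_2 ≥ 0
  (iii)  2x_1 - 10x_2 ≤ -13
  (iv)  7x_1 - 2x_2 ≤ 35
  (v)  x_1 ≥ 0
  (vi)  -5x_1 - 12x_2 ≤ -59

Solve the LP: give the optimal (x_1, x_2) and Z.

Feasible corners and Z = 5x_1 - 11x_2:
  (267/43, 182/43) → Z = -667/43
  (273/55, 94/33) → Z = -215/33
  (269/47, 119/47) → Z = 36/47

The binding constraints are 7x_1 - 2x_2 = 35 and -5x_1 - 12x_2 = -59.
Solving simultaneously gives x_1 = 269/47, x_2 = 119/47.

x_1 = 269/47, x_2 = 119/47, maximum Z = 36/47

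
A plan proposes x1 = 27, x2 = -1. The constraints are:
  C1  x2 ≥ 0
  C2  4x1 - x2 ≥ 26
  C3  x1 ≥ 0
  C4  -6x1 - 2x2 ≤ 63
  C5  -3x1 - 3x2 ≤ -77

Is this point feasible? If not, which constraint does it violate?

not feasible — violates C1

Constraint C1: x2 = -1, which is not ≥ 0. All other constraints are satisfied.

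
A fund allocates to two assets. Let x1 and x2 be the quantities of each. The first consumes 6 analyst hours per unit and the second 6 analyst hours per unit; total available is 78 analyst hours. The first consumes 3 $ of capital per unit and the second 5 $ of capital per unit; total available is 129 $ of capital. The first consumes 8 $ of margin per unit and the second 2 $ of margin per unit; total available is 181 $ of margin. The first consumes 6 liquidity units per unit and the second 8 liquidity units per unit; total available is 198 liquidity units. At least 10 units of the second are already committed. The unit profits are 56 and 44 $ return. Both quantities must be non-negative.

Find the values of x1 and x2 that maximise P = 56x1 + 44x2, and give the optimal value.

x1 = 3, x2 = 10, maximum P = 608

Feasible corners and P = 56x1 + 44x2:
  (0, 13) → P = 572
  (0, 10) → P = 440
  (3, 10) → P = 608

At the optimal vertex, 6x1 + 6x2 = 78 and x2 = 10.
Solving simultaneously gives x1 = 3, x2 = 10.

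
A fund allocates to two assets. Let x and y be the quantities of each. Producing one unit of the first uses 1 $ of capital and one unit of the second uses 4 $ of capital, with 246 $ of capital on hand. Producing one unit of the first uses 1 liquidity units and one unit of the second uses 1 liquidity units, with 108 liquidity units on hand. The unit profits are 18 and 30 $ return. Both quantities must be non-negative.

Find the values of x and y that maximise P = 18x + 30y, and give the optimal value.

x = 62, y = 46, maximum P = 2496

Extreme points and P = 18x + 30y:
  (0, 0) → P = 0
  (0, 123/2) → P = 1845
  (108, 0) → P = 1944
  (62, 46) → P = 2496

The binding constraints are x + 4y = 246 and x + y = 108.
Solving simultaneously gives x = 62, y = 46.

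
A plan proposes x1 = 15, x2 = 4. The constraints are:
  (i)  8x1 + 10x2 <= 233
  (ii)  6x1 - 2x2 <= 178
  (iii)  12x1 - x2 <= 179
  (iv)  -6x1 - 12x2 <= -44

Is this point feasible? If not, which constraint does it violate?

feasible

(i): 160 ≤ 233 ✓
(ii): 82 ≤ 178 ✓
(iii): 176 ≤ 179 ✓
(iv): -138 ≤ -44 ✓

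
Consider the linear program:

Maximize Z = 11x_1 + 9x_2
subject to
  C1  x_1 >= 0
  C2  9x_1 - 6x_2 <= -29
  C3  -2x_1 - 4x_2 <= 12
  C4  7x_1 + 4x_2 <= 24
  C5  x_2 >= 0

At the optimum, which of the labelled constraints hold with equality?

C1 and C4

Extreme points and Z = 11x_1 + 9x_2:
  (0, 29/6) → Z = 87/2
  (0, 6) → Z = 54
  (14/39, 419/78) → Z = 4079/78

The maximum is at (0, 6). Substituting into each constraint, equality holds for C1 and C4; the remaining constraints have slack.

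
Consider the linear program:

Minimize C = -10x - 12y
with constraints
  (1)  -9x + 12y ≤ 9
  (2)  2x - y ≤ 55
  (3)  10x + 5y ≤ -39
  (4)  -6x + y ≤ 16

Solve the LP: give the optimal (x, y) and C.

x = -119/40, y = -37/20, minimum C = 1039/20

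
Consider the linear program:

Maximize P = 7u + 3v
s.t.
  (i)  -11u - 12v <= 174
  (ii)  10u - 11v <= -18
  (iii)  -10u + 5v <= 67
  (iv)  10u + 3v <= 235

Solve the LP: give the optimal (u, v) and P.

u = 487/40, v = 151/4, maximum P = 7939/40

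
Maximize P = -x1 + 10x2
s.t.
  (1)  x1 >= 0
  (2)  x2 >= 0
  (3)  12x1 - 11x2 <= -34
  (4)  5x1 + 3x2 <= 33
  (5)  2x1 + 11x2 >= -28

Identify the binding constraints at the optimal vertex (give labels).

(1) and (4)

Corner points and P = -x1 + 10x2:
  (0, 34/11) → P = 340/11
  (0, 11) → P = 110
  (261/91, 566/91) → P = 5399/91

The maximum is at (0, 11). Substituting into each constraint, equality holds for (1) and (4); the remaining constraints have slack.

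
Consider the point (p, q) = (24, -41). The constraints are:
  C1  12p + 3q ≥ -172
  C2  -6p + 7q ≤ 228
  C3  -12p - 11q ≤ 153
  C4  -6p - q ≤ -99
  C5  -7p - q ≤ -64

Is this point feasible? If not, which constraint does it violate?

Constraint C3: -12p - 11q = 163, which is not ≤ 153. All other constraints are satisfied.

not feasible — violates C3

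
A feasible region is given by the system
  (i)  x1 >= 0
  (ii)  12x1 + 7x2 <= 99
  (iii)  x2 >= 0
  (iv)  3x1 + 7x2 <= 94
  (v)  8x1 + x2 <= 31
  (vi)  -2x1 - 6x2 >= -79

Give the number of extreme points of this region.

5

The feasible vertices (each the meet of two boundaries and inside every other half-plane) are:
  (0, 0)
  (0, 79/6)
  (59/22, 105/11)
  (41/58, 375/29)
  (31/8, 0)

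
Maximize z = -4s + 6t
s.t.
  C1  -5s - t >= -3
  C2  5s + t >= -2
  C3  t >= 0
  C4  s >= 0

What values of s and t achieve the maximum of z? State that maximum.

Corner points and z = -4s + 6t:
  (3/5, 0) → z = -12/5
  (0, 3) → z = 18
  (0, 0) → z = 0

The optimum lies where -5s - t = -3 and s = 0.
Solving simultaneously gives s = 0, t = 3.

s = 0, t = 3, maximum z = 18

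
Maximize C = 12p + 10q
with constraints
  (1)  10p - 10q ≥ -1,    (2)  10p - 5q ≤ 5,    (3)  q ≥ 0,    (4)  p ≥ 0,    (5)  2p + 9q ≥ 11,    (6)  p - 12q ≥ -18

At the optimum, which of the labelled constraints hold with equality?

(1) and (2)

Corner points and C = 12p + 10q:
  (11/10, 6/5) → C = 126/5
  (101/110, 56/55) → C = 106/5
  (1, 1) → C = 22

The maximum is at (11/10, 6/5). Substituting into each constraint, equality holds for (1) and (2); the remaining constraints have slack.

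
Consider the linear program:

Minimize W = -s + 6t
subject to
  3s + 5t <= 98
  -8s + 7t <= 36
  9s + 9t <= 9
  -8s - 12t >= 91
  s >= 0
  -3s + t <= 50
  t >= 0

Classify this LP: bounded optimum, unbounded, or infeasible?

infeasible

The boundaries 9s + 9t = 9 and -8s - 12t = 91 meet at (103/4, -99/4), but that point violates t ≥ 0. Every candidate vertex is excluded by some other constraint, so the feasible region is empty.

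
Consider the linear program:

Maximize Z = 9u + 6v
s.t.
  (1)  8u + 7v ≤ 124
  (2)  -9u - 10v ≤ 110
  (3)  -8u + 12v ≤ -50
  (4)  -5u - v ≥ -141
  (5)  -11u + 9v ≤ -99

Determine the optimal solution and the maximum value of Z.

Corner points and Z = 9u + 6v:
  (863/27, -508/27) → Z = 1573/9
  (1809/149, 572/149) → Z = 19713/149
  (1520/41, -1819/41) → Z = 2766/41
  (0, -11) → Z = -66

The optimum lies where 8u + 7v = 124 and -5u - v = -141.
Solving simultaneously gives u = 863/27, v = -508/27.

u = 863/27, v = -508/27, maximum Z = 1573/9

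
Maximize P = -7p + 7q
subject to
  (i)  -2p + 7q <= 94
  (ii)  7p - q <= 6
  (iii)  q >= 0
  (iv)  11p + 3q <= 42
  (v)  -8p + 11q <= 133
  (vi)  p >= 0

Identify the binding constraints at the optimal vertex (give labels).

Feasible corners and P = -7p + 7q:
  (6/7, 0) → P = -6
  (15/8, 57/8) → P = 147/4
  (0, 0) → P = 0
  (63/145, 1799/145) → P = 12152/145
  (0, 133/11) → P = 931/11

The maximum is at (0, 133/11). Substituting into each constraint, equality holds for (v) and (vi); the remaining constraints have slack.

(v) and (vi)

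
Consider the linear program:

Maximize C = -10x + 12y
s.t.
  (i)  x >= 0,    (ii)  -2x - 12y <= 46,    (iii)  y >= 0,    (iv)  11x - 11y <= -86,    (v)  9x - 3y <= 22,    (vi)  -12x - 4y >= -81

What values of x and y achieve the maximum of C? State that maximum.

Vertices and C = -10x + 12y:
  (0, 86/11) → C = 1032/11
  (0, 81/4) → C = 243
  (547/176, 1923/176) → C = 8803/88

x = 0, y = 81/4, maximum C = 243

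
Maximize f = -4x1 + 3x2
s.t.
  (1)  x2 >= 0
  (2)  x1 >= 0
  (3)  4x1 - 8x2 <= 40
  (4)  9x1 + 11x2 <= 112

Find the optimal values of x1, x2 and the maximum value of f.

x1 = 0, x2 = 112/11, maximum f = 336/11

Extreme points and f = -4x1 + 3x2:
  (0, 0) → f = 0
  (10, 0) → f = -40
  (0, 112/11) → f = 336/11
  (334/29, 22/29) → f = -1270/29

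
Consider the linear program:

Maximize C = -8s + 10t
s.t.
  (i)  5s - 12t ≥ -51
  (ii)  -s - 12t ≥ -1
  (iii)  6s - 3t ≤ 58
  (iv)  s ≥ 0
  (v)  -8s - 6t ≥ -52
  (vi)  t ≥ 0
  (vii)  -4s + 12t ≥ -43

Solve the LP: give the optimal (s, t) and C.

Extreme points and C = -8s + 10t:
  (0, 1/12) → C = 5/6
  (1, 0) → C = -8
  (0, 0) → C = 0

The optimum lies where -s - 12t = -1 and s = 0.
Solving simultaneously gives s = 0, t = 1/12.

s = 0, t = 1/12, maximum C = 5/6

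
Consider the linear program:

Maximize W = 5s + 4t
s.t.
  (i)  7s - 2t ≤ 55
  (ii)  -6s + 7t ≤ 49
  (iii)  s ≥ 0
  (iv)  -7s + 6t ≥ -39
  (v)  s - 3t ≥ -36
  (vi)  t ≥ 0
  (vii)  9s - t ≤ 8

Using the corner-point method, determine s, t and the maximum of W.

Extreme points and W = 5s + 4t:
  (0, 7) → W = 28
  (35/19, 163/19) → W = 827/19
  (0, 0) → W = 0
  (8/9, 0) → W = 40/9

s = 35/19, t = 163/19, maximum W = 827/19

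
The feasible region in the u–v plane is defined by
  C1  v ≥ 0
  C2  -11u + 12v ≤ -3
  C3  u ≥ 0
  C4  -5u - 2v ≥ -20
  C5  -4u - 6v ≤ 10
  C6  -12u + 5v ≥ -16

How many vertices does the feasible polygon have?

3

Pairwise boundary intersections that survive every other constraint:
  (3/11, 0)
  (4/3, 0)
  (177/89, 140/89)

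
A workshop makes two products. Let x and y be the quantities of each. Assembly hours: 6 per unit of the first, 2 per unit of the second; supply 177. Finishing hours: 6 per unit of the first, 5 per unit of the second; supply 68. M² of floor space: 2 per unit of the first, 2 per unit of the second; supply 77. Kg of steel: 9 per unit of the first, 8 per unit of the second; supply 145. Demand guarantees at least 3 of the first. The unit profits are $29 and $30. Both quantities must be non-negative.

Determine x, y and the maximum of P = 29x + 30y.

Extreme points and P = 29x + 30y:
  (34/3, 0) → P = 986/3
  (3, 0) → P = 87
  (3, 10) → P = 387

The optimum lies where 6x + 5y = 68 and x = 3.
Solving simultaneously gives x = 3, y = 10.

x = 3, y = 10, maximum P = 387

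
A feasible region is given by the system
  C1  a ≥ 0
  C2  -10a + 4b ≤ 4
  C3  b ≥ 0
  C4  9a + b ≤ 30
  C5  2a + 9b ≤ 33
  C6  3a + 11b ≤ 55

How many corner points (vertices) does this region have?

5

Pairwise boundary intersections that survive every other constraint:
  (0, 1)
  (0, 0)
  (48/49, 169/49)
  (10/3, 0)
  (3, 3)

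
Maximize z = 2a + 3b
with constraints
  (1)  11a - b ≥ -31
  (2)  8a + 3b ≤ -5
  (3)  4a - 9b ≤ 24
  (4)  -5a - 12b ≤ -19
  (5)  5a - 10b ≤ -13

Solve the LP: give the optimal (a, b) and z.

Corner points and z = 2a + 3b:
  (-98/41, 193/41) → z = 383/41
  (-353/137, 364/137) → z = 386/137
  (-13/9, 59/27) → z = 11/3

The binding constraints are 11a - b = -31 and 8a + 3b = -5.
Solving simultaneously gives a = -98/41, b = 193/41.

a = -98/41, b = 193/41, maximum z = 383/41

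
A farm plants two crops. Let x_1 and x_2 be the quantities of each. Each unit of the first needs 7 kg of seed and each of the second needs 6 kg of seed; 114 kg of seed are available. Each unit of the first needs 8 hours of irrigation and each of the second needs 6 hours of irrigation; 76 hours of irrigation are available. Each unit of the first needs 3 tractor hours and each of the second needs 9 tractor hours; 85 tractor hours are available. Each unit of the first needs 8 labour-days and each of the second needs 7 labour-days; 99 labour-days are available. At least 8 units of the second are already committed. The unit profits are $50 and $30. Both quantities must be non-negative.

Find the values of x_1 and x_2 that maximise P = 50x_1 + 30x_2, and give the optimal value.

Corner points and P = 50x_1 + 30x_2:
  (0, 85/9) → P = 850/3
  (0, 8) → P = 240
  (29/9, 226/27) → P = 3710/9
  (7/2, 8) → P = 415

The optimum lies where 8x_1 + 6x_2 = 76 and x_2 = 8.
Solving simultaneously gives x_1 = 7/2, x_2 = 8.

x_1 = 7/2, x_2 = 8, maximum P = 415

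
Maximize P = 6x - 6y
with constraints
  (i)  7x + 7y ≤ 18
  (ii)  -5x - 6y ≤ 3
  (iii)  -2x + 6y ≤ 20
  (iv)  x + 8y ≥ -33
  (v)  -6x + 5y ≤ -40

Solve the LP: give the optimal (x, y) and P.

Extreme points and P = 6x - 6y:
  (375/49, -249/49) → P = 3744/49
  (370/77, -172/77) → P = 3252/77
  (87/17, -81/17) → P = 1008/17
  (225/61, -218/61) → P = 2658/61

The binding constraints are 7x + 7y = 18 and x + 8y = -33.
Solving simultaneously gives x = 375/49, y = -249/49.

x = 375/49, y = -249/49, maximum P = 3744/49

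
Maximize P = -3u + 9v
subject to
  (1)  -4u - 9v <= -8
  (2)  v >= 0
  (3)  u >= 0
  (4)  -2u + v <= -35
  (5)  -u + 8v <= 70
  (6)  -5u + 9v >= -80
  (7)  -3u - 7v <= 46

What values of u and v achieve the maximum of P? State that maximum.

Feasible corners and P = -3u + 9v:
  (70/3, 35/3) → P = 35
  (235/13, 15/13) → P = -570/13
  (1270/31, 430/31) → P = 60/31

At the optimal vertex, -2u + v = -35 and -u + 8v = 70.
Solving simultaneously gives u = 70/3, v = 35/3.

u = 70/3, v = 35/3, maximum P = 35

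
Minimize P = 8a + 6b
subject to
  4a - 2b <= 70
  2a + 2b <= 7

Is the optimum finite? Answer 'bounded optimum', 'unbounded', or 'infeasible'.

From the feasible point (77/6, -28/3), moving in the direction (-2, -4) keeps every constraint satisfied while P decreases without bound.

unbounded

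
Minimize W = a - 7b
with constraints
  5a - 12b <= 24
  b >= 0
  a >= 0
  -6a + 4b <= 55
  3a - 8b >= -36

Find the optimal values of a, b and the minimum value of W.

Corner points and W = a - 7b:
  (24/5, 0) → W = 24/5
  (156, 63) → W = -285
  (0, 0) → W = 0
  (0, 9/2) → W = -63/2

a = 156, b = 63, minimum W = -285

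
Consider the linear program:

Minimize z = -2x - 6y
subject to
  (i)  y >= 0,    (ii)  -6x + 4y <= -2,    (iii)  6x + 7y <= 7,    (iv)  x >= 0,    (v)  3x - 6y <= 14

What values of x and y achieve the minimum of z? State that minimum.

Extreme points and z = -2x - 6y:
  (1/3, 0) → z = -2/3
  (7/6, 0) → z = -7/3
  (7/11, 5/11) → z = -4

At the optimal vertex, -6x + 4y = -2 and 6x + 7y = 7.
Solving simultaneously gives x = 7/11, y = 5/11.

x = 7/11, y = 5/11, minimum z = -4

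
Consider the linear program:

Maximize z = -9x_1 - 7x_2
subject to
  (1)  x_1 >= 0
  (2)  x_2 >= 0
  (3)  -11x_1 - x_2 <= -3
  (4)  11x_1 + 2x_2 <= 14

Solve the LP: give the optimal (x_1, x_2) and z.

Corner points and z = -9x_1 - 7x_2:
  (0, 3) → z = -21
  (0, 7) → z = -49
  (3/11, 0) → z = -27/11
  (14/11, 0) → z = -126/11

At the optimal vertex, x_2 = 0 and -11x_1 - x_2 = -3.
Solving simultaneously gives x_1 = 3/11, x_2 = 0.

x_1 = 3/11, x_2 = 0, maximum z = -27/11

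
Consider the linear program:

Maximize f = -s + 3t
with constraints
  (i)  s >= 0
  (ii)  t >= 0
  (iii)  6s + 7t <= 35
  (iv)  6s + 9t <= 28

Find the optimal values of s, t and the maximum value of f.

s = 0, t = 28/9, maximum f = 28/3

Extreme points and f = -s + 3t:
  (0, 0) → f = 0
  (0, 28/9) → f = 28/3
  (14/3, 0) → f = -14/3

At the optimal vertex, s = 0 and 6s + 9t = 28.
Solving simultaneously gives s = 0, t = 28/9.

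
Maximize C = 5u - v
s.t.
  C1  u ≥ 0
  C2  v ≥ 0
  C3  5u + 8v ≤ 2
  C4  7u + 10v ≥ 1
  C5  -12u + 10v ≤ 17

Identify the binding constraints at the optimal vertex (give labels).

Vertices and C = 5u - v:
  (0, 1/4) → C = -1/4
  (0, 1/10) → C = -1/10
  (2/5, 0) → C = 2
  (1/7, 0) → C = 5/7

The maximum is at (2/5, 0). Substituting into each constraint, equality holds for C2 and C3; the remaining constraints have slack.

C2 and C3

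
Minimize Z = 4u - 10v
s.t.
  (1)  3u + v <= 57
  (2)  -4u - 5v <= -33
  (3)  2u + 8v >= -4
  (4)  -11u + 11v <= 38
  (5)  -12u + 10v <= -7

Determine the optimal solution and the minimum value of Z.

Extreme points and Z = 4u - 10v:
  (230/11, -63/11) → Z = 1550/11
  (577/42, 221/14) → Z = -2161/21
  (142/11, -41/11) → Z = 978/11
  (73/20, 92/25) → Z = -111/5

u = 577/42, v = 221/14, minimum Z = -2161/21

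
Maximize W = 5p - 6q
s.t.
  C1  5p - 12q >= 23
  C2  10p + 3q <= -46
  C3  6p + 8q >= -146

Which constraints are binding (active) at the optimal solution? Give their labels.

Vertices and W = 5p - 6q:
  (-161/45, -92/27) → W = 23/9
  (-14, -31/4) → W = -47/2
  (35/31, -592/31) → W = 3727/31

The maximum is at (35/31, -592/31). Substituting into each constraint, equality holds for C2 and C3; the remaining constraints have slack.

C2 and C3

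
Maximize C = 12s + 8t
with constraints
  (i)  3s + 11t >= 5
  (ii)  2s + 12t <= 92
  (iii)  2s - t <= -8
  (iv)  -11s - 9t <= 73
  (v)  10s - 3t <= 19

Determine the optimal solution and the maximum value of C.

Vertices and C = 12s + 8t:
  (-83/25, 34/25) → C = -724/25
  (-424/47, 137/47) → C = -3992/47
  (-2/13, 100/13) → C = 776/13
  (-284/19, 193/19) → C = -1864/19

s = -2/13, t = 100/13, maximum C = 776/13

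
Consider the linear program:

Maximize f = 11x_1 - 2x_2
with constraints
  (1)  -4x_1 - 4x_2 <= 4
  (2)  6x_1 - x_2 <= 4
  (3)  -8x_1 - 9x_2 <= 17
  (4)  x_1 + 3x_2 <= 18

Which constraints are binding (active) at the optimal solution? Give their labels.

Corner points and f = 11x_1 - 2x_2:
  (3/7, -10/7) → f = 53/7
  (-21/2, 19/2) → f = -269/2
  (30/19, 104/19) → f = 122/19

The maximum is at (3/7, -10/7). Substituting into each constraint, equality holds for (1) and (2); the remaining constraints have slack.

(1) and (2)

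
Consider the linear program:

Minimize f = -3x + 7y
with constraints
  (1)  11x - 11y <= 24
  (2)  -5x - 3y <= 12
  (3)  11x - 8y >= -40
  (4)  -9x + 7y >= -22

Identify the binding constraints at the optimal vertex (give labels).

(1) and (2)

Feasible corners and f = -3x + 7y:
  (-15/22, -63/22) → f = -18
  (37/11, 13/11) → f = -20/11
  (-216/73, 68/73) → f = 1124/73
The feasible region is unbounded (it extends along (7, 9), (8, 11)), but f strictly increases along every unbounded feasible direction, so there is no improving ray and the minimum is attained at a vertex.

The minimum is at (-15/22, -63/22). Substituting into each constraint, equality holds for (1) and (2); the remaining constraints have slack.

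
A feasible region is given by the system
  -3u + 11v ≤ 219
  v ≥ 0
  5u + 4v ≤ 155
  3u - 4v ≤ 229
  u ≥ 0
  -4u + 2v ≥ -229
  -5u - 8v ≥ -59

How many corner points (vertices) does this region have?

Of the 21 pairwise boundary intersections, those satisfying every inequality are:
  (0, 0)
  (59/5, 0)
  (0, 59/8)

3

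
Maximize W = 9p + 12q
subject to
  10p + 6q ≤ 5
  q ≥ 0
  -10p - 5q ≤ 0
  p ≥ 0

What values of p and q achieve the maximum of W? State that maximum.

Vertices and W = 9p + 12q:
  (1/2, 0) → W = 9/2
  (0, 5/6) → W = 10
  (0, 0) → W = 0

The binding constraints are 10p + 6q = 5 and p = 0.
Solving simultaneously gives p = 0, q = 5/6.

p = 0, q = 5/6, maximum W = 10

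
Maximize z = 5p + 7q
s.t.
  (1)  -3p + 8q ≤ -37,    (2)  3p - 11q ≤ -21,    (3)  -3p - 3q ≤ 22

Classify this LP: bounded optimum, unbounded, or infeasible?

From the feasible point (575/9, 58/3), moving in the direction (11, 3) keeps every constraint satisfied while z increases without bound.

unbounded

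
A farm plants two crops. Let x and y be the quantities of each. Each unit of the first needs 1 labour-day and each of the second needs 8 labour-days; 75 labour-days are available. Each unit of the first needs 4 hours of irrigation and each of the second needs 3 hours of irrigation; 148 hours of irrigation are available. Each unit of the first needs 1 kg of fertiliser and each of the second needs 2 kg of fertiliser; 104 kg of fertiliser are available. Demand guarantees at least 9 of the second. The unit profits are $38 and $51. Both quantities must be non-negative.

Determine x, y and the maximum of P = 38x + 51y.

x = 3, y = 9, maximum P = 573

Extreme points and P = 38x + 51y:
  (0, 75/8) → P = 3825/8
  (0, 9) → P = 459
  (3, 9) → P = 573

The optimum lies where x + 8y = 75 and y = 9.
Solving simultaneously gives x = 3, y = 9.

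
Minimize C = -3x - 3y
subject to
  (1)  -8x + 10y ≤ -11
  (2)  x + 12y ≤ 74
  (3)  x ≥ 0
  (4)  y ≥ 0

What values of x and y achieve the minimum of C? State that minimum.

Feasible corners and C = -3x - 3y:
  (436/53, 581/106) → C = -4359/106
  (11/8, 0) → C = -33/8
  (74, 0) → C = -222

x = 74, y = 0, minimum C = -222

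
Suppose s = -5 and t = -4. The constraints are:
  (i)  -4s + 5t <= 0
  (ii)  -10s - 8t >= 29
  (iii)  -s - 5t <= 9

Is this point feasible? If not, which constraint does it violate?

Constraint (iii): -s - 5t = 25, which is not ≤ 9. All other constraints are satisfied.

not feasible — violates (iii)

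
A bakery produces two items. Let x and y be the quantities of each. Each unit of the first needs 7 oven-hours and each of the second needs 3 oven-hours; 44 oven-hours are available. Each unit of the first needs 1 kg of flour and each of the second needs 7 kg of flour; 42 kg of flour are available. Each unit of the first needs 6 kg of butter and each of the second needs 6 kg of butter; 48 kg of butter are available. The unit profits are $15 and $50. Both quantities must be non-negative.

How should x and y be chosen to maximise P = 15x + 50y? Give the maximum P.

x = 7/3, y = 17/3, maximum P = 955/3

Extreme points and P = 15x + 50y:
  (0, 0) → P = 0
  (0, 6) → P = 300
  (44/7, 0) → P = 660/7
  (5, 3) → P = 225
  (7/3, 17/3) → P = 955/3

The binding constraints are x + 7y = 42 and 6x + 6y = 48.
Solving simultaneously gives x = 7/3, y = 17/3.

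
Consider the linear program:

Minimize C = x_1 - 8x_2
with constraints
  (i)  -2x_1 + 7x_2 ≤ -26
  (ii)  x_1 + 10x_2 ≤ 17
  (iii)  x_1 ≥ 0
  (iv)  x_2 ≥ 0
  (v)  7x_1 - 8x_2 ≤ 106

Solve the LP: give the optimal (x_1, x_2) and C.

Extreme points and C = x_1 - 8x_2:
  (379/27, 8/27) → C = 35/3
  (13, 0) → C = 13
  (46/3, 1/6) → C = 14
  (106/7, 0) → C = 106/7

x_1 = 379/27, x_2 = 8/27, minimum C = 35/3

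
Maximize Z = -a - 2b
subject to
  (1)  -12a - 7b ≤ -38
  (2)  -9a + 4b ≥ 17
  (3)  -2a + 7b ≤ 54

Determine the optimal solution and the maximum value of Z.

The optimum lies where -12a - 7b = -38 and -9a + 4b = 17.
Solving simultaneously gives a = 11/37, b = 182/37.

a = 11/37, b = 182/37, maximum Z = -375/37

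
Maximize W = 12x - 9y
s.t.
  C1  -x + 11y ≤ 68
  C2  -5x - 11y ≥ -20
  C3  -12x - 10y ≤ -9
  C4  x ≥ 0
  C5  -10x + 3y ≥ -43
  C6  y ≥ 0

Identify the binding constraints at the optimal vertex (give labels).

Corner points and W = 12x - 9y:
  (0, 20/11) → W = -180/11
  (4, 0) → W = 48
  (0, 9/10) → W = -81/10
  (3/4, 0) → W = 9

The maximum is at (4, 0). Substituting into each constraint, equality holds for C2 and C6; the remaining constraints have slack.

C2 and C6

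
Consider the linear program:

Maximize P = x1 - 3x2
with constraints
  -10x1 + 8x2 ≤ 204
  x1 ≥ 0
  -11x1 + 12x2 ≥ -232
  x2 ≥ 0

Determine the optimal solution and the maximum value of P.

x1 = 232/11, x2 = 0, maximum P = 232/11

The feasible region is unbounded (it extends along (4, 5), (12, 11)), but P strictly decreases along every unbounded feasible direction, so there is no improving ray and the maximum is attained at a vertex.

The optimum lies where -11x1 + 12x2 = -232 and x2 = 0.
Solving simultaneously gives x1 = 232/11, x2 = 0.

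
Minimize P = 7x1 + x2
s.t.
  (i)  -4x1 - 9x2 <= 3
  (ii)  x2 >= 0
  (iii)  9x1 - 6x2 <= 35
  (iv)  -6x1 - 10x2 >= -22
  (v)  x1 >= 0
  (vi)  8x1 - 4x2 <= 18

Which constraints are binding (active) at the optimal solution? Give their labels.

(ii) and (v)

Vertices and P = 7x1 + x2:
  (0, 0) → P = 0
  (9/4, 0) → P = 63/4
  (0, 11/5) → P = 11/5
  (67/26, 17/26) → P = 243/13

The minimum is at (0, 0). Substituting into each constraint, equality holds for (ii) and (v); the remaining constraints have slack.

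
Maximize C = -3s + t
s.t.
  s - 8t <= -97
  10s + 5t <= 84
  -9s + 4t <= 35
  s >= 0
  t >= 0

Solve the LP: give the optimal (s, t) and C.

Feasible corners and C = -3s + t:
  (11/5, 62/5) → C = 29/5
  (27/17, 419/34) → C = 257/34
  (161/85, 1106/85) → C = 623/85

The optimum lies where s - 8t = -97 and -9s + 4t = 35.
Solving simultaneously gives s = 27/17, t = 419/34.

s = 27/17, t = 419/34, maximum C = 257/34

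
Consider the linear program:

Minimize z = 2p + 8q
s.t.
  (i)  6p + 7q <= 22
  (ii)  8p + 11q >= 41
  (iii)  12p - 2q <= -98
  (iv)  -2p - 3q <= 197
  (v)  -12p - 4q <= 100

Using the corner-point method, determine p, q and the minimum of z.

p = -249/37, q = 319/37, minimum z = 2054/37

Extreme points and z = 2p + 8q:
  (-107/16, 71/8) → z = 461/8
  (-197/15, 72/5) → z = 1334/15
  (-249/37, 319/37) → z = 2054/37
  (-316/25, 323/25) → z = 1952/25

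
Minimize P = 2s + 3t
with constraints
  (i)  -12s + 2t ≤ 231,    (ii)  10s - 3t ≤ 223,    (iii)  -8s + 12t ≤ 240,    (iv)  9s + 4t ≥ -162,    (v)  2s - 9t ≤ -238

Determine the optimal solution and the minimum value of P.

Extreme points and P = 2s + 3t:
  (283/8, 523/12) → P = 403/2
  (907/28, 471/14) → P = 1160/7
  (29/2, 89/3) → P = 118

The optimum lies where -8s + 12t = 240 and 2s - 9t = -238.
Solving simultaneously gives s = 29/2, t = 89/3.

s = 29/2, t = 89/3, minimum P = 118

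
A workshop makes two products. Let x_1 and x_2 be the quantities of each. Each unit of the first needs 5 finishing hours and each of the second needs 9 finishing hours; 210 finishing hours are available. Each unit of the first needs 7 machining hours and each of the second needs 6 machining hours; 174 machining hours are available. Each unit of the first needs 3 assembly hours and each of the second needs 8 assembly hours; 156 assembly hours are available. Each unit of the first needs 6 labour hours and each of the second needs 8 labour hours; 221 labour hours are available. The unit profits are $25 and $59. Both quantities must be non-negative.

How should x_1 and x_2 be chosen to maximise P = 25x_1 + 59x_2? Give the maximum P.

Extreme points and P = 25x_1 + 59x_2:
  (0, 0) → P = 0
  (0, 39/2) → P = 2301/2
  (174/7, 0) → P = 4350/7
  (12, 15) → P = 1185

x_1 = 12, x_2 = 15, maximum P = 1185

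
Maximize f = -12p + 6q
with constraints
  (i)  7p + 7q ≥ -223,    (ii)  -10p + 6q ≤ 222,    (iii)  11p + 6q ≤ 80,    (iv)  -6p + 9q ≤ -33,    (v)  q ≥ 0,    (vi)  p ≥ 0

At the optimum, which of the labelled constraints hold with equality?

(iv) and (v)

Vertices and f = -12p + 6q:
  (34/5, 13/15) → f = -382/5
  (80/11, 0) → f = -960/11
  (11/2, 0) → f = -66

The maximum is at (11/2, 0). Substituting into each constraint, equality holds for (iv) and (v); the remaining constraints have slack.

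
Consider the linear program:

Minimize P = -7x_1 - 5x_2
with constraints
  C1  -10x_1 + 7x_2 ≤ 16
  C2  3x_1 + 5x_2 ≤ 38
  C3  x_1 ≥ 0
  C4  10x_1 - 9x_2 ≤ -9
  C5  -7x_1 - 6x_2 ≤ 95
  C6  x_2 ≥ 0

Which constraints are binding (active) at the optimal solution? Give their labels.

Corner points and P = -7x_1 - 5x_2:
  (186/71, 428/71) → P = -3442/71
  (0, 16/7) → P = -80/7
  (27/7, 37/7) → P = -374/7
  (0, 1) → P = -5

The minimum is at (27/7, 37/7). Substituting into each constraint, equality holds for C2 and C4; the remaining constraints have slack.

C2 and C4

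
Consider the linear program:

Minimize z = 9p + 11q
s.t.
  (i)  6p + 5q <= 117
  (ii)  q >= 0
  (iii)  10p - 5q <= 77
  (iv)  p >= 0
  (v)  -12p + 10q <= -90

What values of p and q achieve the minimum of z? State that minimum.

Extreme points and z = 9p + 11q:
  (77/10, 0) → z = 693/10
  (15/2, 0) → z = 135/2
  (8, 3/5) → z = 393/5

The binding constraints are q = 0 and -12p + 10q = -90.
Solving simultaneously gives p = 15/2, q = 0.

p = 15/2, q = 0, minimum z = 135/2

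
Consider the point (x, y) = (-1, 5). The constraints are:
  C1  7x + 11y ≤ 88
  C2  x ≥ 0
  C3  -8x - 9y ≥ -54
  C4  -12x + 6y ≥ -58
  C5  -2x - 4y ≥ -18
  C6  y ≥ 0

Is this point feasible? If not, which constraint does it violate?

not feasible — violates C2

Constraint C2: x = -1, which is not ≥ 0. All other constraints are satisfied.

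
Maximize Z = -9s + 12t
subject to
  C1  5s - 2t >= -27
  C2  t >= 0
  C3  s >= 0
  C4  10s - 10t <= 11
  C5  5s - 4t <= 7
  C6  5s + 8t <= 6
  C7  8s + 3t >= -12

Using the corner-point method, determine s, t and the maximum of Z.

s = 0, t = 3/4, maximum Z = 9

Vertices and Z = -9s + 12t:
  (0, 0) → Z = 0
  (11/10, 0) → Z = -99/10
  (0, 3/4) → Z = 9
  (74/65, 1/26) → Z = -636/65

The binding constraints are s = 0 and 5s + 8t = 6.
Solving simultaneously gives s = 0, t = 3/4.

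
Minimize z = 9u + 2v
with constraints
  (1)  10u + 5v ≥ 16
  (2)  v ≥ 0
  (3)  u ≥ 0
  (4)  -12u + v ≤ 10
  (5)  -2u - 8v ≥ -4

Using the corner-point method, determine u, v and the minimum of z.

The optimum lies where 10u + 5v = 16 and -2u - 8v = -4.
Solving simultaneously gives u = 54/35, v = 4/35.

u = 54/35, v = 4/35, minimum z = 494/35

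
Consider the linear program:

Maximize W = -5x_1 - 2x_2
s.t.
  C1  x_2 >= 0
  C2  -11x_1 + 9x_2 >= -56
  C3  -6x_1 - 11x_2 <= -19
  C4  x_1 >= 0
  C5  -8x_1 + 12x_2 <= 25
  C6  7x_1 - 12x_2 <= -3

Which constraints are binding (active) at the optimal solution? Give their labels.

Extreme points and W = -5x_1 - 2x_2:
  (299/20, 241/20) → W = -1977/20
  (233/23, 425/69) → W = -4345/69
  (0, 19/11) → W = -38/11
  (195/149, 151/149) → W = -1277/149
  (0, 25/12) → W = -25/6

The maximum is at (0, 19/11). Substituting into each constraint, equality holds for C3 and C4; the remaining constraints have slack.

C3 and C4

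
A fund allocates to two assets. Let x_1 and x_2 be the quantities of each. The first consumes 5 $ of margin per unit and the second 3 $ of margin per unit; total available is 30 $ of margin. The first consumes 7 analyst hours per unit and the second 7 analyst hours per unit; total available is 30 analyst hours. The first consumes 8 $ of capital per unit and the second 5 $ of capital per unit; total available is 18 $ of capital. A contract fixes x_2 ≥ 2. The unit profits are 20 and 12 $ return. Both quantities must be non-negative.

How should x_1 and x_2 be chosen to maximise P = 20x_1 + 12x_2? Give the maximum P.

Corner points and P = 20x_1 + 12x_2:
  (0, 18/5) → P = 216/5
  (0, 2) → P = 24
  (1, 2) → P = 44

x_1 = 1, x_2 = 2, maximum P = 44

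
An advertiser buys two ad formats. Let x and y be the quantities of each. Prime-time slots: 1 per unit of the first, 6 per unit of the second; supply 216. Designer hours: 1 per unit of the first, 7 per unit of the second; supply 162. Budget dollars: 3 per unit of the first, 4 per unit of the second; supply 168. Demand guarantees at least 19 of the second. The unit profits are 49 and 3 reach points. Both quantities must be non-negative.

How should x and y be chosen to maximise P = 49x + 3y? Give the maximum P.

Feasible corners and P = 49x + 3y:
  (0, 162/7) → P = 486/7
  (0, 19) → P = 57
  (29, 19) → P = 1478

The binding constraints are x + 7y = 162 and y = 19.
Solving simultaneously gives x = 29, y = 19.

x = 29, y = 19, maximum P = 1478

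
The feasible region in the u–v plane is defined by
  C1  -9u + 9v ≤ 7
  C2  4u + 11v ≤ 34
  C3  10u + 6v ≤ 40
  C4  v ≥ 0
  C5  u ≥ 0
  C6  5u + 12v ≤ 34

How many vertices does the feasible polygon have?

Intersecting each pair of boundary lines and keeping only the points that satisfy every inequality leaves:
  (0, 7/9)
  (74/51, 341/153)
  (4, 0)
  (46/15, 14/9)
  (0, 0)

5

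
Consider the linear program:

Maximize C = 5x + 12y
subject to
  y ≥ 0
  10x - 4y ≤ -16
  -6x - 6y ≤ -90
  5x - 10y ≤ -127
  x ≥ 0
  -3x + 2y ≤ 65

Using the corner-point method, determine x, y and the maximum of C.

x = 57/2, y = 301/4, maximum C = 2091/2

Vertices and C = 5x + 12y:
  (87/20, 119/8) → C = 801/4
  (57/2, 301/4) → C = 2091/2
  (23/15, 202/15) → C = 2539/15
  (0, 15) → C = 180
  (0, 65/2) → C = 390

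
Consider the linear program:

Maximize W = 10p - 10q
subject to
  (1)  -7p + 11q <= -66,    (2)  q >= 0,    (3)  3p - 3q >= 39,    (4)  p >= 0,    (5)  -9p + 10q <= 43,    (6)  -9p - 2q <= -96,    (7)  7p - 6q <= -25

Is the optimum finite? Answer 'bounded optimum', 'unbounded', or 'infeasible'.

infeasible

The boundaries -7p + 11q = -66 and 3p - 3q = 39 meet at (77/4, 25/4), but that point violates 7p - 6q ≤ -25. Every candidate vertex is excluded by some other constraint, so the feasible region is empty.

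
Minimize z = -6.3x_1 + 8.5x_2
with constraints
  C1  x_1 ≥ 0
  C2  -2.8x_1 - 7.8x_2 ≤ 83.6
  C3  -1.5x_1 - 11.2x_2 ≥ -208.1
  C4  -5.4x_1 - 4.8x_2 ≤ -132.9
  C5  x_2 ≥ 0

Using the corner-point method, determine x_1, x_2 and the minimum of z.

x_1 = 2081/15, x_2 = 0, minimum z = -43701/50

Feasible corners and z = -6.3x_1 + 8.5x_2:
  (340/37, 10271/592) → z = 106063/1184
  (2081/15, 0) → z = -43701/50
  (443/18, 0) → z = -3101/20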